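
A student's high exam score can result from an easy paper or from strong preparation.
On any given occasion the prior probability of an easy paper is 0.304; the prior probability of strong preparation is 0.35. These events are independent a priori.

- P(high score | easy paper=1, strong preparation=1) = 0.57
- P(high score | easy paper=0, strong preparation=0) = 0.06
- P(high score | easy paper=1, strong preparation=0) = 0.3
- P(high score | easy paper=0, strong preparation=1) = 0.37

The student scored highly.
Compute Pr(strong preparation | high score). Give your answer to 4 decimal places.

Pr(strong preparation | high score) ≈ 0.6357

P(high score) = 0.06*0.696*0.65 + 0.37*0.696*0.35 + 0.3*0.304*0.65 + 0.57*0.304*0.35 = 0.027144 + 0.090132 + 0.059280 + 0.060648 = 0.237204
Restricting to configurations with strong preparation present: 0.090132 + 0.060648 = 0.150780.
Hence the posterior is 0.150780/0.237204 ≈ 0.6357.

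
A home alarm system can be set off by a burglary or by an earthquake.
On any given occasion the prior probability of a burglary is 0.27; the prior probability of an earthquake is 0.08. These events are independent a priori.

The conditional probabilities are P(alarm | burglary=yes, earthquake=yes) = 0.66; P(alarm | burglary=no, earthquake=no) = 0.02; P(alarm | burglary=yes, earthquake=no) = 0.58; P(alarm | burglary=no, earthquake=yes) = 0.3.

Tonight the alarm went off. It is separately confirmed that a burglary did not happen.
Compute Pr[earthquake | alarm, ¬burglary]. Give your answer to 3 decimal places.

Pr[earthquake | alarm, ¬burglary] ≈ 0.566

By total probability over both values of earthquake:
  P(alarm | ¬burglary) = 0.02×0.92 + 0.3×0.08
        = 0.018400 + 0.024000 = 0.042400
Keeping only the earthquake-present terms gives 0.024000, so
  P(earthquake | alarm, ¬burglary) = 0.024000 / 0.042400 ≈ 0.566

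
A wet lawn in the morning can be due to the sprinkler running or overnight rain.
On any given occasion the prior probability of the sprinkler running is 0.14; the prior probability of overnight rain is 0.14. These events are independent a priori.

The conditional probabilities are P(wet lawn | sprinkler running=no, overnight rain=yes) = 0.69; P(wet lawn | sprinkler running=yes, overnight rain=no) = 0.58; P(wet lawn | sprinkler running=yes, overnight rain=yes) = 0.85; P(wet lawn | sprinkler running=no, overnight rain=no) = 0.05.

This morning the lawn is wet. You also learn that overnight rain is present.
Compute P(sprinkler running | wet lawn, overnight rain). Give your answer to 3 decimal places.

P(sprinkler running | wet lawn, overnight rain) ≈ 0.167

Enumerate both values of sprinkler running and weight by the priors:
  P(wet lawn | overnight rain) = 0.69·0.86 + 0.85·0.14
        = 0.593400 + 0.119000 = 0.712400
Configurations with sprinkler running contribute 0.119000, so
  P(sprinkler running | wet lawn, overnight rain) = 0.119000 / 0.712400 ≈ 0.167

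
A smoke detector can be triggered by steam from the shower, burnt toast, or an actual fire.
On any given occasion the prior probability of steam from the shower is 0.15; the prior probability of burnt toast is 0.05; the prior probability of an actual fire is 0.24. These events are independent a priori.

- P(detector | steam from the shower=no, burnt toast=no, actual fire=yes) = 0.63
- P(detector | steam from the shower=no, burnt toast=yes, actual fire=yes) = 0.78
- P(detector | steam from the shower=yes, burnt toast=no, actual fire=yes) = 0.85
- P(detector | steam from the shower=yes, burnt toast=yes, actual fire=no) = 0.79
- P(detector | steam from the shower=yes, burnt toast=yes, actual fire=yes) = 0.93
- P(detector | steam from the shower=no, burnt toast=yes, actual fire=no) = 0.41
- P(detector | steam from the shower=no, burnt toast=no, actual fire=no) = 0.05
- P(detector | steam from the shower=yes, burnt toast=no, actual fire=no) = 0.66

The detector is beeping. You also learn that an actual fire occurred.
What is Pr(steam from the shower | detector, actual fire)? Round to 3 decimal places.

P(detector | actual fire) = 0.63×0.85×0.95 + 0.78×0.85×0.05 + 0.85×0.15×0.95 + 0.93×0.15×0.05 = 0.508725 + 0.033150 + 0.121125 + 0.006975 = 0.669975
Of this, 0.128100 comes from 0.121125 + 0.006975 (the steam from the shower=true cases).
P(steam from the shower | detector, actual fire) = 0.128100 / 0.669975 ≈ 0.191

Pr(steam from the shower | detector, actual fire) ≈ 0.191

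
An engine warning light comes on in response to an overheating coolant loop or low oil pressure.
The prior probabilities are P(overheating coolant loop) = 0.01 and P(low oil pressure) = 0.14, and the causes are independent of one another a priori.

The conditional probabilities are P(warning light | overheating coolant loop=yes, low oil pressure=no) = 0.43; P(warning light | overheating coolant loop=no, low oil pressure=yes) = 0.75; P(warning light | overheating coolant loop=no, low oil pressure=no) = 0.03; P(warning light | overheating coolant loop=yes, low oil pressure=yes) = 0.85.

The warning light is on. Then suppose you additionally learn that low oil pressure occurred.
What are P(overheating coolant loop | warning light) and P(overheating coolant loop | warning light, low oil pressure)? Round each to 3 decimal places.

P(overheating coolant loop | warning light) ≈ 0.036; P(overheating coolant loop | warning light, low oil pressure) ≈ 0.011

Numerator (weight on configurations with overheating coolant loop): 0.003698 + 0.001190 = 0.004888
Denominator P(warning light): 0.03·0.99·0.86 + 0.75·0.99·0.14 + 0.43·0.01·0.86 + 0.85·0.01·0.14 = 0.134380
Posterior = 0.004888 / 0.134380 ≈ 0.036

With the extra evidence:
P(warning light | low oil pressure) = 0.75*0.99 + 0.85*0.01 = 0.742500 + 0.008500 = 0.751000
Of this, 0.008500 comes from 0.85*0.01 (the overheating coolant loop=true cases).
So P(overheating coolant loop | warning light, low oil pressure) = 0.008500/0.751000 ≈ 0.011.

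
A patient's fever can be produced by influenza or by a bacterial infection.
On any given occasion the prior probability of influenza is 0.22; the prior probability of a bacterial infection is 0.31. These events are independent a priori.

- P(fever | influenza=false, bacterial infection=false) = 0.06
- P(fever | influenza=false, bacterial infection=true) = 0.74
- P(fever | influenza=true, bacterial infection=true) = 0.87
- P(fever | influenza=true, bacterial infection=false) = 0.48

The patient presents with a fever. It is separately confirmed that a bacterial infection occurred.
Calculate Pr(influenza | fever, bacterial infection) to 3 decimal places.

Pr(influenza | fever, bacterial infection) ≈ 0.249

For the numerator, keep only influenza=true terms: 0.87*0.22 = 0.191400
The normalizing constant is 0.74*0.78 + 0.87*0.22 = 0.768600
Posterior = 0.191400 / 0.768600 ≈ 0.249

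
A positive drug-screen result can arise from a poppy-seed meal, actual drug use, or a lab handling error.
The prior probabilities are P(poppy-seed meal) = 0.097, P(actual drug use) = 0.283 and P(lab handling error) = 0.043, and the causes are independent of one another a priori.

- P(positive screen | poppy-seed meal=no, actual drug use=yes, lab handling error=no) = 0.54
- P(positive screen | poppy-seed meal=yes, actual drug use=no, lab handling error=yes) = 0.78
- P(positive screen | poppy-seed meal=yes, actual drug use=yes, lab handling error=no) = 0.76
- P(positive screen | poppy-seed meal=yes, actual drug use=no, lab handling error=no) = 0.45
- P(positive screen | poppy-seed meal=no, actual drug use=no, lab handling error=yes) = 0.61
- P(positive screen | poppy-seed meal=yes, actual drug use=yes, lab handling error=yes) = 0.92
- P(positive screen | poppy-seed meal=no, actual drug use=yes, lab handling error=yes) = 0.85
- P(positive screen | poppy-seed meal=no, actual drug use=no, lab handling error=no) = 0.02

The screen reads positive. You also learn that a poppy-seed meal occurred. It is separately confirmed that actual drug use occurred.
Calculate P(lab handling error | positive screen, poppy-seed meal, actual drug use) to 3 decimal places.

Numerator (weight on configurations with lab handling error): 0.92*0.043 = 0.039560
Normalizer over all consistent configurations: 0.76*0.957 + 0.92*0.043 = 0.766880
P(lab handling error | positive screen, poppy-seed meal, actual drug use) = 0.039560/0.766880 ≈ 0.052

P(lab handling error | positive screen, poppy-seed meal, actual drug use) ≈ 0.052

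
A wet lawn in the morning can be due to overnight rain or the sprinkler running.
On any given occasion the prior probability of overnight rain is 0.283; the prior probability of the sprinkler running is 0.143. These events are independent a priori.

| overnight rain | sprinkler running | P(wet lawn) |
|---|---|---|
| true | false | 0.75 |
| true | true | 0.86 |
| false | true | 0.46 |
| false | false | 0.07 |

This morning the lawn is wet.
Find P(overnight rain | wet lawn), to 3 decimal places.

P(wet lawn) = 0.07×0.717×0.857 + 0.46×0.717×0.143 + 0.75×0.283×0.857 + 0.86×0.283×0.143 = 0.043013 + 0.047164 + 0.181898 + 0.034803 = 0.306878
Of this, 0.216701 comes from 0.181898 + 0.034803 (the overnight rain=true cases).
Hence the posterior is 0.216701/0.306878 ≈ 0.706.

P(overnight rain | wet lawn) ≈ 0.706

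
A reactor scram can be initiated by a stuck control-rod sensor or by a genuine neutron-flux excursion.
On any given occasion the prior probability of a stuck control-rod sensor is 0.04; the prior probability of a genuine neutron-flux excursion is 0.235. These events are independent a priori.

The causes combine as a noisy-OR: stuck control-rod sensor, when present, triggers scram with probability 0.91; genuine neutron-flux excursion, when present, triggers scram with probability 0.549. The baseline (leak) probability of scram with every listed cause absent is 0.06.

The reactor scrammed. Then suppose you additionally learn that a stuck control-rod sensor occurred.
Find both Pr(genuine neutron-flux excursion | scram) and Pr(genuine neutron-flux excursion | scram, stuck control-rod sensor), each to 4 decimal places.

Pr(genuine neutron-flux excursion | scram) ≈ 0.6585; Pr(genuine neutron-flux excursion | scram, stuck control-rod sensor) ≈ 0.2440

Under noisy-OR, P(scram | causes) = 1 − (1−0.06)·∏(1−qᵢ) over the active causes.
Sum P(scram|·) weighted by the priors over the 4 (stuck control-rod sensor, genuine neutron-flux excursion) configurations:
  P(scram) = 0.06×0.96×0.765 + 0.57606×0.96×0.235 + 0.9154×0.04×0.765 + 0.961845×0.04×0.235
        = 0.044064 + 0.129959 + 0.028011 + 0.009041 = 0.211075
Keeping only the genuine neutron-flux excursion-present terms gives 0.139000, so
  P(genuine neutron-flux excursion | scram) = 0.139000 / 0.211075 ≈ 0.6585

With the extra evidence:
For the numerator, keep only genuine neutron-flux excursion=true terms: 0.961845×0.235 = 0.226034
The normalizing constant is 0.9154×0.765 + 0.961845×0.235 = 0.926315
P(genuine neutron-flux excursion | scram, stuck control-rod sensor) = 0.226034/0.926315 ≈ 0.2440
The drop from 0.6585 to 0.2440 is the explaining-away (discounting) effect.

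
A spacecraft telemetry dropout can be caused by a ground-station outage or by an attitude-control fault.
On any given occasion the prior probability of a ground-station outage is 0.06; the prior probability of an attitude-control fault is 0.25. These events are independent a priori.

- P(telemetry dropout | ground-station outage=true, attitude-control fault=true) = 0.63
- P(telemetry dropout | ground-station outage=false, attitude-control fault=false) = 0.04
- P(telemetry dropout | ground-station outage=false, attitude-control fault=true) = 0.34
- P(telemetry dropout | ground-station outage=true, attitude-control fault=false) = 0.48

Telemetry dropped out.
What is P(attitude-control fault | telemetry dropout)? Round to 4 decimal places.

P(attitude-control fault | telemetry dropout) ≈ 0.6421

Weight on attitude-control fault=true, given the evidence: 0.079900 + 0.009450 = 0.089350
Denominator P(telemetry dropout): 0.04·0.94·0.75 + 0.34·0.94·0.25 + 0.48·0.06·0.75 + 0.63·0.06·0.25 = 0.139150
P(attitude-control fault | telemetry dropout) = 0.089350/0.139150 ≈ 0.6421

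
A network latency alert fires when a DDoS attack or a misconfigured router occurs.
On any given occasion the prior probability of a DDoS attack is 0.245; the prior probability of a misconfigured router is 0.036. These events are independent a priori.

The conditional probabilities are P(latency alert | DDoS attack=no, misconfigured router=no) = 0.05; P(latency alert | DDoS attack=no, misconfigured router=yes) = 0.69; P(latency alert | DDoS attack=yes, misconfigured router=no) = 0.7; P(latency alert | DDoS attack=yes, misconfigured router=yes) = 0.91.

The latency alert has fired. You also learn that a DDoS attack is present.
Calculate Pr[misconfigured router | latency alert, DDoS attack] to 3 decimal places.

Pr[misconfigured router | latency alert, DDoS attack] ≈ 0.046

P(latency alert | DDoS attack) = 0.7×0.964 + 0.91×0.036 = 0.674800 + 0.032760 = 0.707560
The misconfigured router-present share is 0.91×0.036 = 0.032760.
Hence the posterior is 0.032760/0.707560 ≈ 0.046.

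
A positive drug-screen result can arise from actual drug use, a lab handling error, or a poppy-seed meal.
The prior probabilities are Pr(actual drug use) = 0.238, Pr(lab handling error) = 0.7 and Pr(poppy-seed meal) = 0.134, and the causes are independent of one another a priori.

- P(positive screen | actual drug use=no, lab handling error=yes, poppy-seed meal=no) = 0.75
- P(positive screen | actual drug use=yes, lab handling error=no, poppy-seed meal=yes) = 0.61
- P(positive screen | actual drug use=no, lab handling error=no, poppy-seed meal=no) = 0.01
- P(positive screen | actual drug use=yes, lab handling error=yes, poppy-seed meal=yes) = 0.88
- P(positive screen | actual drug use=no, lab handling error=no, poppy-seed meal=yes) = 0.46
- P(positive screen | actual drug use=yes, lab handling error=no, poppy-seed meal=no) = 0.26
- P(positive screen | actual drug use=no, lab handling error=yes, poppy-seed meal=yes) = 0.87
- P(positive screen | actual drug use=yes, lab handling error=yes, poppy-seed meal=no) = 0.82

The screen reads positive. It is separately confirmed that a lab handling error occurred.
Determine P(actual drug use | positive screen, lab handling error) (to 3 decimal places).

P(actual drug use | positive screen, lab handling error) ≈ 0.252

Sum P(positive screen|·) weighted by the priors over the 4 (actual drug use, poppy-seed meal) configurations:
  P(positive screen | lab handling error) = 0.75·0.762·0.866 + 0.87·0.762·0.134 + 0.82·0.238·0.866 + 0.88·0.238·0.134
        = 0.494919 + 0.088834 + 0.169009 + 0.028065 = 0.780827
The terms with actual drug use present sum to 0.197074, so
  P(actual drug use | positive screen, lab handling error) = 0.197074 / 0.780827 ≈ 0.252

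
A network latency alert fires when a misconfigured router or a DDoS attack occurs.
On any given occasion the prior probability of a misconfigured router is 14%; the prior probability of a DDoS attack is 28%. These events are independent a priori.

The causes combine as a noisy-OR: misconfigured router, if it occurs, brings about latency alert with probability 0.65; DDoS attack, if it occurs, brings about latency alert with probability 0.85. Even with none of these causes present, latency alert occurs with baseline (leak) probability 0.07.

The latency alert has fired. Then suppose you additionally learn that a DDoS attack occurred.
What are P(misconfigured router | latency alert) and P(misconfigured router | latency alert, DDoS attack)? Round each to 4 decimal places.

P(misconfigured router | latency alert) ≈ 0.2959; P(misconfigured router | latency alert, DDoS attack) ≈ 0.1525

Under noisy-OR, P(latency alert | causes) = 1 − (1−0.07)·∏(1−qᵢ) over the active causes.
P(latency alert) = 0.07×0.86×0.72 + 0.8605×0.86×0.28 + 0.6745×0.14×0.72 + 0.951175×0.14×0.28 = 0.043344 + 0.207208 + 0.067990 + 0.037286 = 0.355828
Of this, 0.105276 comes from 0.067990 + 0.037286 (the misconfigured router=true cases).
Hence the posterior is 0.105276/0.355828 ≈ 0.2959.

Now condition on the additional information:
For the numerator, keep only misconfigured router=true terms: 0.951175·0.14 = 0.133165
The normalizing constant is 0.8605·0.86 + 0.951175·0.14 = 0.873195
Posterior = 0.133165 / 0.873195 ≈ 0.1525
— DDoS attack explains away the evidence for misconfigured router.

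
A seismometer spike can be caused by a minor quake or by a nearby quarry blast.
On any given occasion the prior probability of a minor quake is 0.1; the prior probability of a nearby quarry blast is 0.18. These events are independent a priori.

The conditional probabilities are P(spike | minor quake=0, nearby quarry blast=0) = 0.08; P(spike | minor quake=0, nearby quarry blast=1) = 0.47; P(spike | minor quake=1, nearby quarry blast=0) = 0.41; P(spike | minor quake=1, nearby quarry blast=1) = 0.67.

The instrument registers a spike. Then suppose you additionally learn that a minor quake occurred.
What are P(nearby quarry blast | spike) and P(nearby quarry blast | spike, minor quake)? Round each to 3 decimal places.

P(spike) = 0.08·0.9·0.82 + 0.47·0.9·0.18 + 0.41·0.1·0.82 + 0.67·0.1·0.18 = 0.059040 + 0.076140 + 0.033620 + 0.012060 = 0.180860
The nearby quarry blast-present share is 0.076140 + 0.012060 = 0.088200.
P(nearby quarry blast | spike) = 0.088200 / 0.180860 ≈ 0.488

Now also conditioning on minor quake=true:
By total probability over both values of nearby quarry blast:
  P(spike | minor quake) = 0.41*0.82 + 0.67*0.18
        = 0.336200 + 0.120600 = 0.456800
Keeping only the nearby quarry blast-present terms gives 0.120600, so
  P(nearby quarry blast | spike, minor quake) = 0.120600 / 0.456800 ≈ 0.264

P(nearby quarry blast | spike) ≈ 0.488; P(nearby quarry blast | spike, minor quake) ≈ 0.264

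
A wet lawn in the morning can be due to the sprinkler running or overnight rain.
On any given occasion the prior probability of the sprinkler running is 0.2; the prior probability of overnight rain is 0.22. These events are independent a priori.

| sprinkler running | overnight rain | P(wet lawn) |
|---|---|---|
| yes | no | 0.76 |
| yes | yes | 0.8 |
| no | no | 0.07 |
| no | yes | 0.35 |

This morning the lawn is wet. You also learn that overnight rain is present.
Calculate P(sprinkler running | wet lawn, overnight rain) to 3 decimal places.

P(sprinkler running | wet lawn, overnight rain) ≈ 0.364

Weight on sprinkler running=true, given the evidence: 0.8*0.2 = 0.160000
Denominator P(wet lawn | overnight rain): 0.35*0.8 + 0.8*0.2 = 0.440000
Posterior = 0.160000 / 0.440000 ≈ 0.364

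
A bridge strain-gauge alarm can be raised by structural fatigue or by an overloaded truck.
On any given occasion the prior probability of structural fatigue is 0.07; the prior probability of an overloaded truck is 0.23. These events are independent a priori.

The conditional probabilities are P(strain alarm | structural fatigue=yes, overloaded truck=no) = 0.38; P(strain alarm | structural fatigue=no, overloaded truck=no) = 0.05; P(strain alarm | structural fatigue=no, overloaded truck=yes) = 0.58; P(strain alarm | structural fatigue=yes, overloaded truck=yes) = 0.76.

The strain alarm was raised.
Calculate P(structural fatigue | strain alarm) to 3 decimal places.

P(strain alarm) = 0.05·0.93·0.77 + 0.58·0.93·0.23 + 0.38·0.07·0.77 + 0.76·0.07·0.23 = 0.035805 + 0.124062 + 0.020482 + 0.012236 = 0.192585
Of this, 0.032718 comes from 0.020482 + 0.012236 (the structural fatigue=true cases).
P(structural fatigue | strain alarm) = 0.032718 / 0.192585 ≈ 0.170

P(structural fatigue | strain alarm) ≈ 0.170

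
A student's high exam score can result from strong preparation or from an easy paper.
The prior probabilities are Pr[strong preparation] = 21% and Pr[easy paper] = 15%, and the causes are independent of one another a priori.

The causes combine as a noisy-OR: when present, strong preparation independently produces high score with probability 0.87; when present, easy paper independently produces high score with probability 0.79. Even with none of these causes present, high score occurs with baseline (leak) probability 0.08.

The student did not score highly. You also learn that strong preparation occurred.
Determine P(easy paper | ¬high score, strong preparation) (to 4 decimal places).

P(easy paper | ¬high score, strong preparation) ≈ 0.0357

Under noisy-OR, P(high score | causes) = 1 − (1−0.08)·∏(1−qᵢ) over the active causes.
Numerator (weight on configurations with easy paper): 0.025116*0.15 = 0.003767
The normalizing constant is 0.1196*0.85 + 0.025116*0.15 = 0.105427
Posterior = 0.003767 / 0.105427 ≈ 0.0357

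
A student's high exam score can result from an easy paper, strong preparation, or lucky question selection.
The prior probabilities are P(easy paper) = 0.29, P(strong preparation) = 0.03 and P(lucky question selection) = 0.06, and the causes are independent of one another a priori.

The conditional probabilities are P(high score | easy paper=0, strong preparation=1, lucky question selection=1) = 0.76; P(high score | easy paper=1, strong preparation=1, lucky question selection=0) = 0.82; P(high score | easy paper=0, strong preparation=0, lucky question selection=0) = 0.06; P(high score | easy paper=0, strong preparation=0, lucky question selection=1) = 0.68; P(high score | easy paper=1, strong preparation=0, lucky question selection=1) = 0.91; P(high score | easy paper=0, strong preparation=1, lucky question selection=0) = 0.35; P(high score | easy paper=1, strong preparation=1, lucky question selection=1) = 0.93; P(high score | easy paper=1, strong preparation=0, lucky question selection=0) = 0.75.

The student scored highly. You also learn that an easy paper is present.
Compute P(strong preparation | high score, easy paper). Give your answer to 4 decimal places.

Weight on strong preparation=true, given the evidence: 0.023124 + 0.001674 = 0.024798
Normalizer over all consistent configurations: 0.75·0.97·0.94 + 0.91·0.97·0.06 + 0.82·0.03·0.94 + 0.93·0.03·0.06 = 0.761610
Posterior = 0.024798 / 0.761610 ≈ 0.0326

P(strong preparation | high score, easy paper) ≈ 0.0326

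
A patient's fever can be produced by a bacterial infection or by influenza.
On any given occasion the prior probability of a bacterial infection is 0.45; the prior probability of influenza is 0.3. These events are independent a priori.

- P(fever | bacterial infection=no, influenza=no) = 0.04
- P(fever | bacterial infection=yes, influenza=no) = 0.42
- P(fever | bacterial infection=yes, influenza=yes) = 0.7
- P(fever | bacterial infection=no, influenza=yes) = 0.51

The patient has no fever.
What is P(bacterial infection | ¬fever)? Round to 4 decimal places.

P(bacterial infection | ¬fever) ≈ 0.3313

Weight on bacterial infection=true, given the evidence: 0.182700 + 0.040500 = 0.223200
Normalizer over all consistent configurations: 0.96·0.55·0.7 + 0.49·0.55·0.3 + 0.58·0.45·0.7 + 0.3·0.45·0.3 = 0.673650
P(bacterial infection | ¬fever) = 0.223200/0.673650 ≈ 0.3313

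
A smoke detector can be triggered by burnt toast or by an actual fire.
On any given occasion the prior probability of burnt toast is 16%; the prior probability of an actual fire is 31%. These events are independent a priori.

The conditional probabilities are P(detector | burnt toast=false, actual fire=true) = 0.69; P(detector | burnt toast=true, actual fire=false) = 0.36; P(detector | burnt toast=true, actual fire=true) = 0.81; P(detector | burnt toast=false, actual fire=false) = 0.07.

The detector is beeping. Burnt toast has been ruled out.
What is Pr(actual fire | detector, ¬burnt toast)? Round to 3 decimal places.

Sum P(detector|·) weighted by the priors over both values of actual fire:
  P(detector | ¬burnt toast) = 0.07×0.69 + 0.69×0.31
        = 0.048300 + 0.213900 = 0.262200
The terms with actual fire present sum to 0.213900, so
  P(actual fire | detector, ¬burnt toast) = 0.213900 / 0.262200 ≈ 0.816

Pr(actual fire | detector, ¬burnt toast) ≈ 0.816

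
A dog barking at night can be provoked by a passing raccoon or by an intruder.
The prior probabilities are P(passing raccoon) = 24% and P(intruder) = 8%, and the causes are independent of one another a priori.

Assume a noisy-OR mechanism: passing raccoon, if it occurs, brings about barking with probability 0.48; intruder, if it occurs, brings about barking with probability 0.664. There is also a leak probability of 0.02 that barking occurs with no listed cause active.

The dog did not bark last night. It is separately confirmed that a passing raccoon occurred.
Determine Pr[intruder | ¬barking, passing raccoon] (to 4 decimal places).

Under noisy-OR, P(barking | causes) = 1 − (1−0.02)·∏(1−qᵢ) over the active causes.
Sum P(¬barking|·) weighted by the priors over both values of intruder:
  P(¬barking | passing raccoon) = 0.5096*0.92 + 0.171226*0.08
        = 0.468832 + 0.013698 = 0.482530
Configurations with intruder contribute 0.013698, so
  P(intruder | ¬barking, passing raccoon) = 0.013698 / 0.482530 ≈ 0.0284

Pr[intruder | ¬barking, passing raccoon] ≈ 0.0284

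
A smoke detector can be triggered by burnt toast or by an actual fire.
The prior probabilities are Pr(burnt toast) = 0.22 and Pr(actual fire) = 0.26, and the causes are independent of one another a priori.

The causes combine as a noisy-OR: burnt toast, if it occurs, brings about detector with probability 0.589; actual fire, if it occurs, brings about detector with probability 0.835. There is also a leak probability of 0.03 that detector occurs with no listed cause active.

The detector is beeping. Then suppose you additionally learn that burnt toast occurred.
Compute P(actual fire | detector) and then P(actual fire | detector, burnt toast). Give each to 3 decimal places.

P(actual fire | detector) ≈ 0.660; P(actual fire | detector, burnt toast) ≈ 0.353

Under noisy-OR, P(detector | causes) = 1 − (1−0.03)·∏(1−qᵢ) over the active causes.
Enumerate the 4 (burnt toast, actual fire) configurations and weight by the priors:
  P(detector) = 0.03×0.78×0.74 + 0.83995×0.78×0.26 + 0.60133×0.22×0.74 + 0.934219×0.22×0.26
        = 0.017316 + 0.170342 + 0.097897 + 0.053437 = 0.338992
The terms with actual fire present sum to 0.223779, so
  P(actual fire | detector) = 0.223779 / 0.338992 ≈ 0.660

Now condition on the additional information:
Sum P(detector|·) weighted by the priors over both values of actual fire:
  P(detector | burnt toast) = 0.60133*0.74 + 0.934219*0.26
        = 0.444984 + 0.242897 = 0.687881
The terms with actual fire present sum to 0.242897, so
  P(actual fire | detector, burnt toast) = 0.242897 / 0.687881 ≈ 0.353
The drop from 0.660 to 0.353 is the explaining-away (discounting) effect.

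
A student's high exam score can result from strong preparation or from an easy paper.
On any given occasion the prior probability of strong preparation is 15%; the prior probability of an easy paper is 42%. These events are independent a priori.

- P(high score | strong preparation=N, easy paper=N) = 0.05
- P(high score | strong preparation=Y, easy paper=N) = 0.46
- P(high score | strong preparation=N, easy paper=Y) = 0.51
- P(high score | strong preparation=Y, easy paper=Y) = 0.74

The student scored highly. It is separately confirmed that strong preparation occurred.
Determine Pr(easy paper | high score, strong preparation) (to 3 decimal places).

Pr(easy paper | high score, strong preparation) ≈ 0.538

P(high score | strong preparation) = 0.46*0.58 + 0.74*0.42 = 0.266800 + 0.310800 = 0.577600
The easy paper-present share is 0.74*0.42 = 0.310800.
Hence the posterior is 0.310800/0.577600 ≈ 0.538.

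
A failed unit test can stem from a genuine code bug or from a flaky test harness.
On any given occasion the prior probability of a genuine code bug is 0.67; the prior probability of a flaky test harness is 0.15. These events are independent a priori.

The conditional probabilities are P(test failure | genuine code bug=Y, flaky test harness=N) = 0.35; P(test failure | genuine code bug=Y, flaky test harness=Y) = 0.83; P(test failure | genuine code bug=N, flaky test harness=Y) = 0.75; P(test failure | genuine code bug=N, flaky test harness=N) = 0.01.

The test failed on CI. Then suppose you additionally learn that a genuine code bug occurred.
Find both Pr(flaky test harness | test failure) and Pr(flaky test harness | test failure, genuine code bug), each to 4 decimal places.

P(test failure) = 0.01*0.33*0.85 + 0.75*0.33*0.15 + 0.35*0.67*0.85 + 0.83*0.67*0.15 = 0.002805 + 0.037125 + 0.199325 + 0.083415 = 0.322670
Of this, 0.120540 comes from 0.037125 + 0.083415 (the flaky test harness=true cases).
So P(flaky test harness | test failure) = 0.120540/0.322670 ≈ 0.3736.

Now condition on the additional information:
P(test failure | genuine code bug) = 0.35·0.85 + 0.83·0.15 = 0.297500 + 0.124500 = 0.422000
Restricting to configurations with flaky test harness present: 0.83·0.15 = 0.124500.
So P(flaky test harness | test failure, genuine code bug) = 0.124500/0.422000 ≈ 0.2950.

Pr(flaky test harness | test failure) ≈ 0.3736; Pr(flaky test harness | test failure, genuine code bug) ≈ 0.2950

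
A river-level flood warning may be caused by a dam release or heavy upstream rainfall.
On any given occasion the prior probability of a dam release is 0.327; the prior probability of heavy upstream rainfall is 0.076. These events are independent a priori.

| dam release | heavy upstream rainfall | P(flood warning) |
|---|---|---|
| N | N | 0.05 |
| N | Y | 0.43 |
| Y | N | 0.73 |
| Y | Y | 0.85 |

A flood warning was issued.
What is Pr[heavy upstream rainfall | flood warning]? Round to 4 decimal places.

Pr[heavy upstream rainfall | flood warning] ≈ 0.1463

Numerator (weight on configurations with heavy upstream rainfall): 0.021994 + 0.021124 = 0.043118
Denominator P(flood warning): 0.05×0.673×0.924 + 0.43×0.673×0.076 + 0.73×0.327×0.924 + 0.85×0.327×0.076 = 0.294779
P(heavy upstream rainfall | flood warning) = 0.043118/0.294779 ≈ 0.1463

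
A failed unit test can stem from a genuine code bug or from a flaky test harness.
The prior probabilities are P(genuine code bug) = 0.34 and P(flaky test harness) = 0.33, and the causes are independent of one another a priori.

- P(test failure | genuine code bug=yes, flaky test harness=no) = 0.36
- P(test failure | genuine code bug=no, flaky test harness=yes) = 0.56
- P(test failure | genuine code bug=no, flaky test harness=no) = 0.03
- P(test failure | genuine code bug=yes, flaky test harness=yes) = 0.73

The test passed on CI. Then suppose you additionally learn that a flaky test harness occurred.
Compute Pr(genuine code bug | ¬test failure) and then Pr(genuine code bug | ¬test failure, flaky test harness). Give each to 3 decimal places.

Pr(genuine code bug | ¬test failure) ≈ 0.251; Pr(genuine code bug | ¬test failure, flaky test harness) ≈ 0.240

Enumerate the 4 (genuine code bug, flaky test harness) configurations and weight by the priors:
  P(¬test failure) = 0.97×0.66×0.67 + 0.44×0.66×0.33 + 0.64×0.34×0.67 + 0.27×0.34×0.33
        = 0.428934 + 0.095832 + 0.145792 + 0.030294 = 0.700852
Keeping only the genuine code bug-present terms gives 0.176086, so
  P(genuine code bug | ¬test failure) = 0.176086 / 0.700852 ≈ 0.251

Now also conditioning on flaky test harness=true:
P(¬test failure | flaky test harness) = 0.44*0.66 + 0.27*0.34 = 0.290400 + 0.091800 = 0.382200
Restricting to configurations with genuine code bug present: 0.27*0.34 = 0.091800.
P(genuine code bug | ¬test failure, flaky test harness) = 0.091800 / 0.382200 ≈ 0.240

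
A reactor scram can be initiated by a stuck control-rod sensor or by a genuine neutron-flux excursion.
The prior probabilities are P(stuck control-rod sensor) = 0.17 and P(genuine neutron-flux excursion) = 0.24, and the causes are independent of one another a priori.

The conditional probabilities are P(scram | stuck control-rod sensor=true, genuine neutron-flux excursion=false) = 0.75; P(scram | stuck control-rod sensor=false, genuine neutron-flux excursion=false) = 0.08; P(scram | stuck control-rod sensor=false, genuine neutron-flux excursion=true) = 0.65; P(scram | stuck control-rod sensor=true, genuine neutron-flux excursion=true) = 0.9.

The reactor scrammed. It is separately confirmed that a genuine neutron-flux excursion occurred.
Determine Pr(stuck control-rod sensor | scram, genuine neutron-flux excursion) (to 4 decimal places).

Pr(stuck control-rod sensor | scram, genuine neutron-flux excursion) ≈ 0.2209

P(scram | genuine neutron-flux excursion) = 0.65*0.83 + 0.9*0.17 = 0.539500 + 0.153000 = 0.692500
The stuck control-rod sensor-present share is 0.9*0.17 = 0.153000.
Hence the posterior is 0.153000/0.692500 ≈ 0.2209.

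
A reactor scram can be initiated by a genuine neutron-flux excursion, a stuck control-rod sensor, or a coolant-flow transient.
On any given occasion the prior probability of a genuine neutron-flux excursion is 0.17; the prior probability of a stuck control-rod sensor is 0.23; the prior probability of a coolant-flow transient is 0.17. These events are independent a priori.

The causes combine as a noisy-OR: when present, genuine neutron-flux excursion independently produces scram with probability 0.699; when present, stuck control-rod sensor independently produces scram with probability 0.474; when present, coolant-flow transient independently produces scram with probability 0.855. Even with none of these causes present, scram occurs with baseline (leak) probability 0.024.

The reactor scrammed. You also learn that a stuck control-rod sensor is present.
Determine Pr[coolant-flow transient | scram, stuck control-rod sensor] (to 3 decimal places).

Pr[coolant-flow transient | scram, stuck control-rod sensor] ≈ 0.259

Under noisy-OR, P(scram | causes) = 1 − (1−0.024)·∏(1−qᵢ) over the active causes.
P(scram | stuck control-rod sensor) = 0.486624*0.83*0.83 + 0.92556*0.83*0.17 + 0.845474*0.17*0.83 + 0.977594*0.17*0.17 = 0.335235 + 0.130597 + 0.119296 + 0.028252 = 0.613380
Restricting to configurations with coolant-flow transient present: 0.130597 + 0.028252 = 0.158849.
Hence the posterior is 0.158849/0.613380 ≈ 0.259.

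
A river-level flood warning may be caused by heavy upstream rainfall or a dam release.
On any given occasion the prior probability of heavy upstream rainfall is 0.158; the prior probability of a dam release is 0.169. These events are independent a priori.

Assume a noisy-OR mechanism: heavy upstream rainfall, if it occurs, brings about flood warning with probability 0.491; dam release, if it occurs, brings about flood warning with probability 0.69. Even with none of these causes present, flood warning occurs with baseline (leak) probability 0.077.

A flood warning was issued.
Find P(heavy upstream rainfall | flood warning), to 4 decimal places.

P(heavy upstream rainfall | flood warning) ≈ 0.3729

Under noisy-OR, P(flood warning | causes) = 1 − (1−0.077)·∏(1−qᵢ) over the active causes.
By total probability over the 4 (heavy upstream rainfall, dam release) configurations:
  P(flood warning) = 0.077×0.842×0.831 + 0.71387×0.842×0.169 + 0.530193×0.158×0.831 + 0.85436×0.158×0.169
        = 0.053877 + 0.101582 + 0.069613 + 0.022813 = 0.247885
Keeping only the heavy upstream rainfall-present terms gives 0.092426, so
  P(heavy upstream rainfall | flood warning) = 0.092426 / 0.247885 ≈ 0.3729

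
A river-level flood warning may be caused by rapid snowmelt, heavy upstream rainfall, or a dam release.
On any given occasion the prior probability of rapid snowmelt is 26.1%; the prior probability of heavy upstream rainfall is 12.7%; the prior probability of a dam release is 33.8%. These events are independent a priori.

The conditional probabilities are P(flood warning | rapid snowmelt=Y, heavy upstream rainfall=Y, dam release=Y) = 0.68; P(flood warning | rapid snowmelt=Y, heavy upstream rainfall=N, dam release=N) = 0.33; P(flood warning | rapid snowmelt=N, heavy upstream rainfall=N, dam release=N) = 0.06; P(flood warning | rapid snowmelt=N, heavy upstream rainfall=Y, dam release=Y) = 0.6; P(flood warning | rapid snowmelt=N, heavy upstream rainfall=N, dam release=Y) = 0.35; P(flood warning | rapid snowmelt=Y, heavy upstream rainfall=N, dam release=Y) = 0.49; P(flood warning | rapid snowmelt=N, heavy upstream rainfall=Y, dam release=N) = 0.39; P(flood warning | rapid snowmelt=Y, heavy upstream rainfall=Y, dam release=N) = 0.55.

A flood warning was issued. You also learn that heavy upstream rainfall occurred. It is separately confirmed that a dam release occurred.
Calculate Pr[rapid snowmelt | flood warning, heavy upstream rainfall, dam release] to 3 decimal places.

Pr[rapid snowmelt | flood warning, heavy upstream rainfall, dam release] ≈ 0.286

Weight on rapid snowmelt=true, given the evidence: 0.68·0.261 = 0.177480
Denominator P(flood warning | heavy upstream rainfall, dam release): 0.6·0.739 + 0.68·0.261 = 0.620880
P(rapid snowmelt | flood warning, heavy upstream rainfall, dam release) = 0.177480/0.620880 ≈ 0.286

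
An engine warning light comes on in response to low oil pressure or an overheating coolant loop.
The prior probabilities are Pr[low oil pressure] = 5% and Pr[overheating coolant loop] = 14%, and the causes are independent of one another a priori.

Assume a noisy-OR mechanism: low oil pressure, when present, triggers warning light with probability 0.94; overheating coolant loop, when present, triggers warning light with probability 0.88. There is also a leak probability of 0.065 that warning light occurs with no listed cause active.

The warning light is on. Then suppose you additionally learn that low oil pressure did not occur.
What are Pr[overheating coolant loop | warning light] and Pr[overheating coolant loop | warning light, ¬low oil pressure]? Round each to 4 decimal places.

Pr[overheating coolant loop | warning light] ≈ 0.5716; Pr[overheating coolant loop | warning light, ¬low oil pressure] ≈ 0.6898

Under noisy-OR, P(warning light | causes) = 1 − (1−0.065)·∏(1−qᵢ) over the active causes.
P(warning light) = 0.065·0.95·0.86 + 0.8878·0.95·0.14 + 0.9439·0.05·0.86 + 0.993268·0.05·0.14 = 0.053105 + 0.118077 + 0.040588 + 0.006953 = 0.218723
Restricting to configurations with overheating coolant loop present: 0.118077 + 0.006953 = 0.125030.
Hence the posterior is 0.125030/0.218723 ≈ 0.5716.

Now condition on the additional information:
For the numerator, keep only overheating coolant loop=true terms: 0.8878×0.14 = 0.124292
The normalizing constant is 0.065×0.86 + 0.8878×0.14 = 0.180192
Posterior = 0.124292 / 0.180192 ≈ 0.6898
Ruling out low oil pressure raises the posterior on overheating coolant loop — the flip side of explaining away.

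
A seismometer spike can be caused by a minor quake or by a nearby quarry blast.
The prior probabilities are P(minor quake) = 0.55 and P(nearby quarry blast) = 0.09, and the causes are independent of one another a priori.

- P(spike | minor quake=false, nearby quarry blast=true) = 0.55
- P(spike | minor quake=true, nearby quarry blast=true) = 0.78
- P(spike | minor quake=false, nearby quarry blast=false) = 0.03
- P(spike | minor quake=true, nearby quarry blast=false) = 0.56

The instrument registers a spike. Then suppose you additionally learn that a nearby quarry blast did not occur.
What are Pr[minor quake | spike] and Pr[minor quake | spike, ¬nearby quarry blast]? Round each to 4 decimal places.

P(spike) = 0.03×0.45×0.91 + 0.55×0.45×0.09 + 0.56×0.55×0.91 + 0.78×0.55×0.09 = 0.012285 + 0.022275 + 0.280280 + 0.038610 = 0.353450
Restricting to configurations with minor quake present: 0.280280 + 0.038610 = 0.318890.
So P(minor quake | spike) = 0.318890/0.353450 ≈ 0.9022.

With the extra evidence:
Sum P(spike|·) weighted by the priors over both values of minor quake:
  P(spike | ¬nearby quarry blast) = 0.03×0.45 + 0.56×0.55
        = 0.013500 + 0.308000 = 0.321500
Configurations with minor quake contribute 0.308000, so
  P(minor quake | spike, ¬nearby quarry blast) = 0.308000 / 0.321500 ≈ 0.9580

Pr[minor quake | spike] ≈ 0.9022; Pr[minor quake | spike, ¬nearby quarry blast] ≈ 0.9580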